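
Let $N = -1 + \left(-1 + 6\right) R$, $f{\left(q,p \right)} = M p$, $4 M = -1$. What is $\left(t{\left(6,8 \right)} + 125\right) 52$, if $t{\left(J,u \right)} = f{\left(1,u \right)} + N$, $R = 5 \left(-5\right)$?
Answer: $-156$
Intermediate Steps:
$R = -25$
$M = - \frac{1}{4}$ ($M = \frac{1}{4} \left(-1\right) = - \frac{1}{4} \approx -0.25$)
$f{\left(q,p \right)} = - \frac{p}{4}$
$N = -126$ ($N = -1 + \left(-1 + 6\right) \left(-25\right) = -1 + 5 \left(-25\right) = -1 - 125 = -126$)
$t{\left(J,u \right)} = -126 - \frac{u}{4}$ ($t{\left(J,u \right)} = - \frac{u}{4} - 126 = -126 - \frac{u}{4}$)
$\left(t{\left(6,8 \right)} + 125\right) 52 = \left(\left(-126 - 2\right) + 125\right) 52 = \left(-128 + 125\right) 52 = \left(-3\right) 52 = -156$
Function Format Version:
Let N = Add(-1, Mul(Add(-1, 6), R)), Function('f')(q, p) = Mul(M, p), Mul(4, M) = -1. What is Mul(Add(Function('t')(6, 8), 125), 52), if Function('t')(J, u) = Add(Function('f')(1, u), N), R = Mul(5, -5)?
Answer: -156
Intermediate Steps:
R = -25
M = Rational(-1, 4) (M = Mul(Rational(1, 4), -1) = Rational(-1, 4) ≈ -0.25000)
Function('f')(q, p) = Mul(Rational(-1, 4), p)
N = -126 (N = Add(-1, Mul(Add(-1, 6), -25)) = Add(-1, Mul(5, -25)) = Add(-1, -125) = -126)
Function('t')(J, u) = Add(-126, Mul(Rational(-1, 4), u)) (Function('t')(J, u) = Add(Mul(Rational(-1, 4), u), -126) = Add(-126, Mul(Rational(-1, 4), u)))
Mul(Add(Function('t')(6, 8), 125), 52) = Mul(Add(Add(-126, Mul(Rational(-1, 4), 8)), 125), 52) = Mul(Add(Add(-126, -2), 125), 52) = Mul(Add(-128, 125), 52) = Mul(-3, 52) = -156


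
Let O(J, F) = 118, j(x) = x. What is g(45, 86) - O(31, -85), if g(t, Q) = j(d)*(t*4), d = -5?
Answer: -1018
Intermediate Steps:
g(t, Q) = -20*t (g(t, Q) = -5*t*4 = -20*t)
g(45, 86) - O(31, -85) = -20*45 - 1*118 = -900 - 118 = -1018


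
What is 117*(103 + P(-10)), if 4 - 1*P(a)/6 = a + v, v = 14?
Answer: 12051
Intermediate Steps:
P(a) = -60 - 6*a (P(a) = 24 - 6*(a + 14) = 24 - 6*(14 + a) = 24 + (-84 - 6*a) = -60 - 6*a)
117*(103 + P(-10)) = 117*(103 + (-60 - 6*(-10))) = 117*(103 + (-60 + 60)) = 117*(103 + 0) = 117*103 = 12051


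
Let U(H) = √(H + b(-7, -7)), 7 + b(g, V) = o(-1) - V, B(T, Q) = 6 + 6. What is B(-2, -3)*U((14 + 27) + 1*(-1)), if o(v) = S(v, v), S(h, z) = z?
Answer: 12*√39 ≈ 74.940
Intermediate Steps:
o(v) = v
B(T, Q) = 12
b(g, V) = -8 - V (b(g, V) = -7 + (-1 - V) = -8 - V)
U(H) = √(-1 + H) (U(H) = √(H + (-8 - 1*(-7))) = √(H + (-8 + 7)) = √(H - 1) = √(-1 + H))
B(-2, -3)*U((14 + 27) + 1*(-1)) = 12*√(-1 + ((14 + 27) + 1*(-1))) = 12*√(-1 + (41 - 1)) = 12*√(-1 + 40) = 12*√39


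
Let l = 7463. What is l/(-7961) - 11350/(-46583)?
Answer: -257291579/370847263 ≈ -0.69379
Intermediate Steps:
l/(-7961) - 11350/(-46583) = 7463/(-7961) - 11350/(-46583) = 7463*(-1/7961) - 11350*(-1/46583) = -7463/7961 + 11350/46583 = -257291579/370847263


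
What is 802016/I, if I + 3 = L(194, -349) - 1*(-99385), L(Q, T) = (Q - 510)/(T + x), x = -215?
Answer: 113084256/14012941 ≈ 8.0700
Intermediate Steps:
L(Q, T) = (-510 + Q)/(-215 + T) (L(Q, T) = (Q - 510)/(T - 215) = (-510 + Q)/(-215 + T))
I = 14012941/141 (I = -3 + ((-510 + 194)/(-215 - 349) - 1*(-99385)) = -3 + (-316/(-564) + 99385) = -3 + (-1/564*(-316) + 99385) = -3 + (79/141 + 99385) = -3 + 14013364/141 = 14012941/141 ≈ 99383.)
802016/I = 802016/(14012941/141) = 802016*(141/14012941) = 113084256/14012941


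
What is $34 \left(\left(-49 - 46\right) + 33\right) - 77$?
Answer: $-2185$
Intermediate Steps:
$34 \left(\left(-49 - 46\right) + 33\right) - 77 = 34 \left(-95 + 33\right) - 77 = 34 \left(-62\right) - 77 = -2108 - 77 = -2185$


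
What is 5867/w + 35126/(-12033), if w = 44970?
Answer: -71858029/25767810 ≈ -2.7887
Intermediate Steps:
5867/w + 35126/(-12033) = 5867/44970 + 35126/(-12033) = 5867*(1/44970) + 35126*(-1/12033) = 5867/44970 - 5018/1719 = -71858029/25767810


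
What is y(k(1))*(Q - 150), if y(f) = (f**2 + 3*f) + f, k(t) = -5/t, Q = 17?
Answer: -665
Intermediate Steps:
y(f) = f**2 + 4*f
y(k(1))*(Q - 150) = ((-5/1)*(4 - 5/1))*(17 - 150) = ((-5*1)*(4 - 5*1))*(-133) = -5*(4 - 5)*(-133) = -5*(-1)*(-133) = 5*(-133) = -665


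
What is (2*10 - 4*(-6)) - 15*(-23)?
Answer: 389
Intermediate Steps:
(2*10 - 4*(-6)) - 15*(-23) = (20 + 24) - 1*(-345) = 44 + 345 = 389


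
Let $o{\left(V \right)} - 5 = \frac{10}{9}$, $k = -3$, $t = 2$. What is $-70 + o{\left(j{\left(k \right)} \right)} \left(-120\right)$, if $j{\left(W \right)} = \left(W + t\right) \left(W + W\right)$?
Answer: $- \frac{2410}{3} \approx -803.33$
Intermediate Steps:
$j{\left(W \right)} = 2 W \left(2 + W\right)$ ($j{\left(W \right)} = \left(W + 2\right) \left(W + W\right) = \left(2 + W\right) 2 W = 2 W \left(2 + W\right)$)
$o{\left(V \right)} = \frac{55}{9}$ ($o{\left(V \right)} = 5 + \frac{10}{9} = \frac{55}{9}$)
$-70 + o{\left(j{\left(k \right)} \right)} \left(-120\right) = -70 + \frac{55}{9} \left(-120\right) = -70 - \frac{2200}{3} = - \frac{2410}{3}$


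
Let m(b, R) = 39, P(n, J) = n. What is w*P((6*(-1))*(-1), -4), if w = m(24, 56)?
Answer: 234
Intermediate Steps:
w = 39
w*P((6*(-1))*(-1), -4) = 39*((6*(-1))*(-1)) = 39*(-6*(-1)) = 39*6 = 234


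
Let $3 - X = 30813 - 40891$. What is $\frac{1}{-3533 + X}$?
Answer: $\frac{1}{6548} \approx 0.00015272$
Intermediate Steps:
$X = 10081$ ($X = 3 - \left(30813 - 40891\right) = 3 - -10078 = 3 + 10078 = 10081$)
$\frac{1}{-3533 + X} = \frac{1}{-3533 + 10081} = \frac{1}{6548}$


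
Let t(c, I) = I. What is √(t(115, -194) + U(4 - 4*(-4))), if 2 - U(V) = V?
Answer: 2*I*√53 ≈ 14.56*I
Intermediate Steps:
U(V) = 2 - V
√(t(115, -194) + U(4 - 4*(-4))) = √(-194 + (2 - (4 - 4*(-4)))) = √(-194 + (2 - (4 + 16))) = √(-194 + (2 - 1*20)) = √(-194 + (2 - 20)) = √(-194 - 18) = √(-212) = 2*I*√53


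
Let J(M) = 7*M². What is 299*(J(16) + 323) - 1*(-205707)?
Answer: 838092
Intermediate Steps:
299*(J(16) + 323) - 1*(-205707) = 299*(7*16² + 323) - 1*(-205707) = 299*(7*256 + 323) + 205707 = 299*(1792 + 323) + 205707 = 299*2115 + 205707 = 632385 + 205707 = 838092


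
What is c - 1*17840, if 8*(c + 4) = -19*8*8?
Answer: -17996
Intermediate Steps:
c = -156 (c = -4 + (-19*8*8)/8 = -4 + (-152*8)/8 = -4 + (1/8)*(-1216) = -4 - 152 = -156)
c - 1*17840 = -156 - 1*17840 = -156 - 17840 = -17996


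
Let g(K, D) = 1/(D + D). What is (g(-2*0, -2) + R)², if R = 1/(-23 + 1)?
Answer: 169/1936 ≈ 0.087293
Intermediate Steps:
g(K, D) = 1/(2*D)
R = -1/22 (R = 1/(-22) = -1/22 ≈ -0.045455)
(g(-2*0, -2) + R)² = ((½)/(-2) - 1/22)² = ((½)*(-½) - 1/22)² = (-¼ - 1/22)² = (-13/44)² = 169/1936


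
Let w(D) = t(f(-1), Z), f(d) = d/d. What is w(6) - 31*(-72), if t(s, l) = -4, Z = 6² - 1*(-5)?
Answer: 2228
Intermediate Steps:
f(d) = 1
Z = 41 (Z = 36 + 5 = 41)
w(D) = -4
w(6) - 31*(-72) = -4 - 31*(-72) = -4 + 2232 = 2228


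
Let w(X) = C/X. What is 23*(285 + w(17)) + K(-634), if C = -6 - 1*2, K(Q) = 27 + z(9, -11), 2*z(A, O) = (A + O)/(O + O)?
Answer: 2457637/374 ≈ 6571.2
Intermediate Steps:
z(A, O) = (A + O)/(4*O) (z(A, O) = ((A + O)/(O + O))/2 = ((A + O)/((2*O)))/2 = ((A + O)*(1/(2*O)))/2 = ((A + O)/(2*O))/2 = (A + O)/(4*O))
K(Q) = 595/22 (K(Q) = 27 + (1/4)*(9 - 11)/(-11) = 27 + (1/4)*(-1/11)*(-2) = 27 + 1/22 = 595/22)
C = -8 (C = -6 - 2 = -8)
w(X) = -8/X
23*(285 + w(17)) + K(-634) = 23*(285 - 8/17) + 595/22 = 23*(4837/17) + 595/22 = 111251/17 + 595/22 = 2457637/374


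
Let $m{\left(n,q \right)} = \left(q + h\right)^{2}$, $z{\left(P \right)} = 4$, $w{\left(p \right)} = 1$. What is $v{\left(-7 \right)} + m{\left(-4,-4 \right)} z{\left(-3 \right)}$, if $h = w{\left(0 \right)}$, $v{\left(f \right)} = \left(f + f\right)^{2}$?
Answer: $232$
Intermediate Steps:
$v{\left(f \right)} = 4 f^{2}$ ($v{\left(f \right)} = \left(2 f\right)^{2} = 4 f^{2}$)
$h = 1$
$m{\left(n,q \right)} = \left(1 + q\right)^{2}$ ($m{\left(n,q \right)} = \left(q + 1\right)^{2} = \left(1 + q\right)^{2}$)
$v{\left(-7 \right)} + m{\left(-4,-4 \right)} z{\left(-3 \right)} = 4 \left(-7\right)^{2} + \left(1 - 4\right)^{2} \cdot 4 = 4 \cdot 49 + \left(-3\right)^{2} \cdot 4 = 196 + 9 \cdot 4 = 196 + 36 = 232$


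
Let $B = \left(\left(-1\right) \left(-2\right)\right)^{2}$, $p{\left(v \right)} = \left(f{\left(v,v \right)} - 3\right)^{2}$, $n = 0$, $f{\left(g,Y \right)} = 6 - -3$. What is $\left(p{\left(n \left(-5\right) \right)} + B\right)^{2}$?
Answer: $1600$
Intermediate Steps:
$f{\left(g,Y \right)} = 9$ ($f{\left(g,Y \right)} = 6 + 3 = 9$)
$p{\left(v \right)} = 36$ ($p{\left(v \right)} = \left(9 - 3\right)^{2} = 6^{2} = 36$)
$B = 4$ ($B = 2^{2} = 4$)
$\left(p{\left(n \left(-5\right) \right)} + B\right)^{2} = \left(36 + 4\right)^{2} = 40^{2} = 1600$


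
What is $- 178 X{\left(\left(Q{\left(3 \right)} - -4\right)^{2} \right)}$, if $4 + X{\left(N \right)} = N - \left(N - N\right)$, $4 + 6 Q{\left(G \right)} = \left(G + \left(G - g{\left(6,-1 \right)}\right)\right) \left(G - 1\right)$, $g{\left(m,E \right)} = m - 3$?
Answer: $- \frac{23674}{9} \approx -2630.4$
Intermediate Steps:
$g{\left(m,E \right)} = -3 + m$
$Q{\left(G \right)} = - \frac{2}{3} + \frac{\left(-1 + G\right) \left(-3 + 2 G\right)}{6}$ ($Q{\left(G \right)} = - \frac{2}{3} + \frac{\left(G + \left(G - \left(-3 + 6\right)\right)\right) \left(G - 1\right)}{6} = - \frac{2}{3} + \frac{\left(G + \left(G - 3\right)\right) \left(-1 + G\right)}{6} = - \frac{2}{3} + \frac{\left(G + \left(-3 + G\right)\right) \left(-1 + G\right)}{6} = - \frac{2}{3} + \frac{\left(-3 + 2 G\right) \left(-1 + G\right)}{6} = - \frac{2}{3} + \frac{\left(-1 + G\right) \left(-3 + 2 G\right)}{6}$)
$X{\left(N \right)} = -4 + N$ ($X{\left(N \right)} = -4 + \left(N - \left(N - N\right)\right) = -4 + \left(N - 0\right) = -4 + \left(N + 0\right) = -4 + N$)
$- 178 X{\left(\left(Q{\left(3 \right)} - -4\right)^{2} \right)} = - 178 \left(-4 + \left(\left(- \frac{1}{6} - \frac{5}{2} + \frac{3^{2}}{3}\right) - -4\right)^{2}\right) = - 178 \left(-4 + \left(\left(- \frac{1}{6} - \frac{5}{2} + \frac{1}{3} \cdot 9\right) + 4\right)^{2}\right) = - 178 \left(-4 + \left(\left(- \frac{1}{6} - \frac{5}{2} + 3\right) + 4\right)^{2}\right) = - 178 \left(-4 + \left(\frac{1}{3} + 4\right)^{2}\right) = - 178 \left(-4 + \left(\frac{13}{3}\right)^{2}\right) = - 178 \left(-4 + \frac{169}{9}\right) = \left(-178\right) \frac{133}{9} = - \frac{23674}{9}$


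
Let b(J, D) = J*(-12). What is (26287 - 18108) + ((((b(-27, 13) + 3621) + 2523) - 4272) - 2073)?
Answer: 8302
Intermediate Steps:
b(J, D) = -12*J
(26287 - 18108) + ((((b(-27, 13) + 3621) + 2523) - 4272) - 2073) = (26287 - 18108) + ((((-12*(-27) + 3621) + 2523) - 4272) - 2073) = 8179 + ((((324 + 3621) + 2523) - 4272) - 2073) = 8179 + (((3945 + 2523) - 4272) - 2073) = 8179 + ((6468 - 4272) - 2073) = 8179 + (2196 - 2073) = 8179 + 123 = 8302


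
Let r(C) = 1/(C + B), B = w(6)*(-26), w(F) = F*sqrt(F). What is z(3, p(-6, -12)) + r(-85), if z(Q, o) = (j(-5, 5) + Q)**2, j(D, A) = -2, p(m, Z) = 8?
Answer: 138876/138791 - 156*sqrt(6)/138791 ≈ 0.99786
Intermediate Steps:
w(F) = F**(3/2)
z(Q, o) = (-2 + Q)**2
B = -156*sqrt(6) (B = 6**(3/2)*(-26) = (6*sqrt(6))*(-26) = -156*sqrt(6) ≈ -382.12)
r(C) = 1/(C - 156*sqrt(6))
z(3, p(-6, -12)) + r(-85) = (-2 + 3)**2 + 1/(-85 - 156*sqrt(6)) = 1**2 + 1/(-85 - 156*sqrt(6)) = 1 + 1/(-85 - 156*sqrt(6))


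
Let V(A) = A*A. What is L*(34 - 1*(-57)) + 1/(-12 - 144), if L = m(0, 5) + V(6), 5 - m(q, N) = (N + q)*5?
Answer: 227135/156 ≈ 1456.0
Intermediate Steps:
V(A) = A**2
m(q, N) = 5 - 5*N - 5*q (m(q, N) = 5 - (N + q)*5 = 5 - (5*N + 5*q) = 5 + (-5*N - 5*q) = 5 - 5*N - 5*q)
L = 16 (L = (5 - 5*5 - 5*0) + 6**2 = (5 - 25 + 0) + 36 = -20 + 36 = 16)
L*(34 - 1*(-57)) + 1/(-12 - 144) = 16*(34 - 1*(-57)) + 1/(-12 - 144) = 16*(34 + 57) + 1/(-156) = 16*91 - 1/156 = 1456 - 1/156 = 227135/156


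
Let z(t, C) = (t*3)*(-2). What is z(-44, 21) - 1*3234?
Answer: -2970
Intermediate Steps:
z(t, C) = -6*t (z(t, C) = (3*t)*(-2) = -6*t)
z(-44, 21) - 1*3234 = -6*(-44) - 1*3234 = 264 - 3234 = -2970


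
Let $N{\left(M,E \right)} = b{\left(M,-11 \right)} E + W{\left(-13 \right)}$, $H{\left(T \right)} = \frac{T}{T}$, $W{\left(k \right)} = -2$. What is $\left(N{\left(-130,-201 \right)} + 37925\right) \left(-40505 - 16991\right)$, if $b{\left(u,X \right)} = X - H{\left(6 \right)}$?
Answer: $-2319101160$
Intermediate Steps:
$H{\left(T \right)} = 1$
$b{\left(u,X \right)} = -1 + X$ ($b{\left(u,X \right)} = X - 1 = -1 + X$)
$N{\left(M,E \right)} = -2 - 12 E$ ($N{\left(M,E \right)} = \left(-1 - 11\right) E - 2 = - 12 E - 2 = -2 - 12 E$)
$\left(N{\left(-130,-201 \right)} + 37925\right) \left(-40505 - 16991\right) = \left(\left(-2 - -2412\right) + 37925\right) \left(-40505 - 16991\right) = \left(\left(-2 + 2412\right) + 37925\right) \left(-57496\right) = \left(2410 + 37925\right) \left(-57496\right) = 40335 \left(-57496\right) = -2319101160$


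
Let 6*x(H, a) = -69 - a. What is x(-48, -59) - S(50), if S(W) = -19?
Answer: 52/3 ≈ 17.333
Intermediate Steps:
x(H, a) = -23/2 - a/6 (x(H, a) = (-69 - a)/6 = -23/2 - a/6)
x(-48, -59) - S(50) = (-23/2 - 1/6*(-59)) - 1*(-19) = (-23/2 + 59/6) + 19 = -5/3 + 19 = 52/3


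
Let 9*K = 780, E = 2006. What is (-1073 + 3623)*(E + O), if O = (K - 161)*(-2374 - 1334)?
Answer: 707966700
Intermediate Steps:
K = 260/3 (K = (⅑)*780 = 260/3 ≈ 86.667)
O = 275628 (O = (260/3 - 161)*(-2374 - 1334) = -223/3*(-3708) = 275628)
(-1073 + 3623)*(E + O) = (-1073 + 3623)*(2006 + 275628) = 2550*277634 = 707966700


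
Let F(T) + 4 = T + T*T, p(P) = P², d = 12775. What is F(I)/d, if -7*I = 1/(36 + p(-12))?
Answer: -6351659/20281590000 ≈ -0.00031317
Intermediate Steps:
I = -1/1260 (I = -1/(7*(36 + (-12)²)) = -1/(7*(36 + 144)) = -⅐/180 = -⅐*1/180 = -1/1260 ≈ -0.00079365)
F(T) = -4 + T + T² (F(T) = -4 + (T + T*T) = -4 + (T + T²) = -4 + T + T²)
F(I)/d = (-4 - 1/1260 + (-1/1260)²)/12775 = (-4 - 1/1260 + 1/1587600)*(1/12775) = -6351659/1587600*1/12775 = -6351659/20281590000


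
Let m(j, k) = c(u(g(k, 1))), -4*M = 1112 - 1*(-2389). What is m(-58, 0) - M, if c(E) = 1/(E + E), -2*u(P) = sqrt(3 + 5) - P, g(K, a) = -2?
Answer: 3503/4 - sqrt(2)/2 ≈ 875.04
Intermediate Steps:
u(P) = P/2 - sqrt(2) (u(P) = -(sqrt(3 + 5) - P)/2 = -(sqrt(8) - P)/2 = -(2*sqrt(2) - P)/2 = -(-P + 2*sqrt(2))/2 = P/2 - sqrt(2))
c(E) = 1/(2*E)
M = -3501/4 (M = -(1112 - 1*(-2389))/4 = -(1112 + 2389)/4 = -1/4*3501 = -3501/4 ≈ -875.25)
m(j, k) = 1/(2*(-1 - sqrt(2))) (m(j, k) = 1/(2*((1/2)*(-2) - sqrt(2))) = 1/(2*(-1 - sqrt(2))))
m(-58, 0) - M = (1/2 - sqrt(2)/2) - 1*(-3501/4) = (1/2 - sqrt(2)/2) + 3501/4 = 3503/4 - sqrt(2)/2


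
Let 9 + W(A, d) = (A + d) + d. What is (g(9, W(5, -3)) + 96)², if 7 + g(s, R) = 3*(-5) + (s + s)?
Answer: 8464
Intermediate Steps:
W(A, d) = -9 + A + 2*d (W(A, d) = -9 + ((A + d) + d) = -9 + (A + 2*d) = -9 + A + 2*d)
g(s, R) = -22 + 2*s (g(s, R) = -7 + (3*(-5) + (s + s)) = -7 + (-15 + 2*s) = -22 + 2*s)
(g(9, W(5, -3)) + 96)² = ((-22 + 2*9) + 96)² = ((-22 + 18) + 96)² = (-4 + 96)² = 92² = 8464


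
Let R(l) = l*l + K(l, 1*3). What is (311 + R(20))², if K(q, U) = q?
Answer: 534361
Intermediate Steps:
R(l) = l + l² (R(l) = l*l + l = l² + l = l + l²)
(311 + R(20))² = (311 + 20*(1 + 20))² = (311 + 20*21)² = (311 + 420)² = 731² = 534361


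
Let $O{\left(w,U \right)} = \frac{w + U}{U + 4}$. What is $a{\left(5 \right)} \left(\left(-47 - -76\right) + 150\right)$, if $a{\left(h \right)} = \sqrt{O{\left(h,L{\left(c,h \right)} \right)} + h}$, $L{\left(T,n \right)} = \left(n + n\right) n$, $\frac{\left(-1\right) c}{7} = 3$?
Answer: $\frac{895 \sqrt{78}}{18} \approx 439.13$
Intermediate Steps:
$c = -21$ ($c = \left(-7\right) 3 = -21$)
$L{\left(T,n \right)} = 2 n^{2}$ ($L{\left(T,n \right)} = 2 n n = 2 n^{2}$)
$O{\left(w,U \right)} = \frac{U + w}{4 + U}$
$a{\left(h \right)} = \sqrt{h + \frac{h + 2 h^{2}}{4 + 2 h^{2}}}$ ($a{\left(h \right)} = \sqrt{\frac{2 h^{2} + h}{4 + 2 h^{2}} + h} = \sqrt{\frac{h + 2 h^{2}}{4 + 2 h^{2}} + h} = \sqrt{h + \frac{h + 2 h^{2}}{4 + 2 h^{2}}}$)
$a{\left(5 \right)} \left(\left(-47 - -76\right) + 150\right) = \frac{\sqrt{2} \sqrt{\frac{5 \left(5 + 2 \cdot 5 + 2 \cdot 5^{2}\right)}{2 + 5^{2}}}}{2} \left(\left(-47 - -76\right) + 150\right) = \frac{\sqrt{2} \sqrt{\frac{5 \left(5 + 10 + 2 \cdot 25\right)}{2 + 25}}}{2} \left(\left(-47 + 76\right) + 150\right) = \frac{\sqrt{2} \sqrt{\frac{5 \left(5 + 10 + 50\right)}{27}}}{2} \left(29 + 150\right) = \frac{\sqrt{2} \sqrt{5 \cdot \frac{1}{27} \cdot 65}}{2} \cdot 179 = \frac{\sqrt{2} \sqrt{\frac{325}{27}}}{2} \cdot 179 = \frac{\sqrt{2} \frac{5 \sqrt{39}}{9}}{2} \cdot 179 = \frac{5 \sqrt{78}}{18} \cdot 179 = \frac{895 \sqrt{78}}{18}$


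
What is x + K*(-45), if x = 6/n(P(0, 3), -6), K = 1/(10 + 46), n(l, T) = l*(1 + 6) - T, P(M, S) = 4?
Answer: -597/952 ≈ -0.62710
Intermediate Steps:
n(l, T) = -T + 7*l (n(l, T) = l*7 - T = 7*l - T = -T + 7*l)
K = 1/56 ≈ 0.017857
x = 3/17 (x = 6/(-1*(-6) + 7*4) = 6/(6 + 28) = 6/34 = 6*(1/34) = 3/17 ≈ 0.17647)
x + K*(-45) = 3/17 + (1/56)*(-45) = 3/17 - 45/56 = -597/952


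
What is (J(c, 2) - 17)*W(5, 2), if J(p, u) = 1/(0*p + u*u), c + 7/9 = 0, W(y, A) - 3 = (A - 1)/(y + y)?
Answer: -2077/40 ≈ -51.925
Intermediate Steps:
W(y, A) = 3 + (-1 + A)/(2*y) (W(y, A) = 3 + (A - 1)/(y + y) = 3 + (-1 + A)/((2*y)) = 3 + (-1 + A)*(1/(2*y)) = 3 + (-1 + A)/(2*y))
c = -7/9 (c = -7/9 + 0 = -7/9 ≈ -0.77778)
J(p, u) = u⁻² (J(p, u) = 1/(0 + u²) = 1/(u²) = u⁻²)
(J(c, 2) - 17)*W(5, 2) = (2⁻² - 17)*((½)*(-1 + 2 + 6*5)/5) = (¼ - 17)*((½)*(⅕)*(-1 + 2 + 30)) = -67*31/(8*5) = -67/4*31/10 = -2077/40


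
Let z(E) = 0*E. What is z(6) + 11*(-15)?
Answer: -165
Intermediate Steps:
z(E) = 0
z(6) + 11*(-15) = 0 + 11*(-15) = 0 - 165 = -165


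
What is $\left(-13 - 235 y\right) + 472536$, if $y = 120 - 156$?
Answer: $480983$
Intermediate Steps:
$y = -36$
$\left(-13 - 235 y\right) + 472536 = \left(-13 - -8460\right) + 472536 = \left(-13 + 8460\right) + 472536 = 8447 + 472536 = 480983$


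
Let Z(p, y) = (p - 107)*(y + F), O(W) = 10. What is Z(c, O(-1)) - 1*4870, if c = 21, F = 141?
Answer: -17856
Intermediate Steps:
Z(p, y) = (-107 + p)*(141 + y) (Z(p, y) = (p - 107)*(y + 141) = (-107 + p)*(141 + y))
Z(c, O(-1)) - 1*4870 = (-15087 - 107*10 + 141*21 + 21*10) - 1*4870 = (-15087 - 1070 + 2961 + 210) - 4870 = -12986 - 4870 = -17856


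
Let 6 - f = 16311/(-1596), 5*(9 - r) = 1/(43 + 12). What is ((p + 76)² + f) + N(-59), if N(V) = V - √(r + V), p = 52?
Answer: 8693529/532 - I*√151261/55 ≈ 16341.0 - 7.0713*I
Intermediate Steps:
r = 2474/275 (r = 9 - 1/(5*(43 + 12)) = 9 - ⅕/55 = 9 - ⅕*1/55 = 9 - 1/275 = 2474/275 ≈ 8.9964)
N(V) = V - √(2474/275 + V)
f = 8629/532 (f = 6 - 16311/(-1596) = 6 - 16311*(-1)/1596 = 6 - 1*(-5437/532) = 6 + 5437/532 = 8629/532 ≈ 16.220)
((p + 76)² + f) + N(-59) = ((52 + 76)² + 8629/532) + (-59 - √(27214 + 3025*(-59))/55) = (128² + 8629/532) + (-59 - √(27214 - 178475)/55) = (16384 + 8629/532) + (-59 - I*√151261/55) = 8724917/532 + (-59 - I*√151261/55) = 8693529/532 - I*√151261/55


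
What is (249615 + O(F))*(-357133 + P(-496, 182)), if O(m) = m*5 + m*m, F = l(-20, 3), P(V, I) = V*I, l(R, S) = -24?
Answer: -111883015755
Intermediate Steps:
P(V, I) = I*V
F = -24
O(m) = m² + 5*m (O(m) = 5*m + m² = m² + 5*m)
(249615 + O(F))*(-357133 + P(-496, 182)) = (249615 - 24*(5 - 24))*(-357133 + 182*(-496)) = (249615 - 24*(-19))*(-357133 - 90272) = (249615 + 456)*(-447405) = 250071*(-447405) = -111883015755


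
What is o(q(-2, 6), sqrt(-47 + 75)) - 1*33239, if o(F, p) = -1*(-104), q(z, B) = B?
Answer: -33135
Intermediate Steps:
o(F, p) = 104
o(q(-2, 6), sqrt(-47 + 75)) - 1*33239 = 104 - 1*33239 = 104 - 33239 = -33135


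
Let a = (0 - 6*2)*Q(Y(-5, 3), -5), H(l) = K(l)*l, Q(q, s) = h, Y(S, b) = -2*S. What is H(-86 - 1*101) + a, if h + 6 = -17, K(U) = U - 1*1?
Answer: 35432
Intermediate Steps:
K(U) = -1 + U (K(U) = U - 1 = -1 + U)
h = -23 (h = -6 - 17 = -23)
Q(q, s) = -23
H(l) = l*(-1 + l) (H(l) = (-1 + l)*l = l*(-1 + l))
a = 276 (a = (0 - 6*2)*(-23) = (0 - 12)*(-23) = -12*(-23) = 276)
H(-86 - 1*101) + a = (-86 - 1*101)*(-1 + (-86 - 1*101)) + 276 = (-86 - 101)*(-1 + (-86 - 101)) + 276 = -187*(-1 - 187) + 276 = -187*(-188) + 276 = 35156 + 276 = 35432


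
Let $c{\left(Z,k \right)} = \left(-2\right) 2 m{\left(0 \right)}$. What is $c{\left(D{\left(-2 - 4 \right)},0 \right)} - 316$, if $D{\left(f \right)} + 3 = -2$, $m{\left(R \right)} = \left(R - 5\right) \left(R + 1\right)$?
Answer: $-296$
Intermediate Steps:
$m{\left(R \right)} = \left(1 + R\right) \left(-5 + R\right)$ ($m{\left(R \right)} = \left(-5 + R\right) \left(1 + R\right) = \left(1 + R\right) \left(-5 + R\right)$)
$D{\left(f \right)} = -5$ ($D{\left(f \right)} = -3 - 2 = -5$)
$c{\left(Z,k \right)} = 20$ ($c{\left(Z,k \right)} = \left(-2\right) 2 \left(-5 + 0^{2} - 0\right) = - 4 \left(-5 + 0 + 0\right) = \left(-4\right) \left(-5\right) = 20$)
$c{\left(D{\left(-2 - 4 \right)},0 \right)} - 316 = 20 - 316 = -296$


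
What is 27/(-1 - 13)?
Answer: -27/14 ≈ -1.9286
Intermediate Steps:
27/(-1 - 13) = 27/(-14) = 27*(-1/14) = -27/14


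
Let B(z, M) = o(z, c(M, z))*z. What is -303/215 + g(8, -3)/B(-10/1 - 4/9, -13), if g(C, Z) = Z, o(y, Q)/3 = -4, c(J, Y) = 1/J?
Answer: -115863/80840 ≈ -1.4332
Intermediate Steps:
o(y, Q) = -12 (o(y, Q) = 3*(-4) = -12)
B(z, M) = -12*z
-303/215 + g(8, -3)/B(-10/1 - 4/9, -13) = -303/215 - 3*(-1/(12*(-10/1 - 4/9))) = -303*1/215 - 3*(-1/(12*(-10*1 - 4*1/9))) = -303/215 - 3*(-1/(12*(-10 - 4/9))) = -303/215 - 3/((-12*(-94/9))) = -303/215 - 3/376/3 = -303/215 - 3*3/376 = -303/215 - 9/376 = -115863/80840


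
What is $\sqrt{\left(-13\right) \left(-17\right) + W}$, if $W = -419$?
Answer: $3 i \sqrt{22} \approx 14.071 i$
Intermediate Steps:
$\sqrt{\left(-13\right) \left(-17\right) + W} = \sqrt{\left(-13\right) \left(-17\right) - 419} = \sqrt{221 - 419} = \sqrt{-198} = 3 i \sqrt{22}$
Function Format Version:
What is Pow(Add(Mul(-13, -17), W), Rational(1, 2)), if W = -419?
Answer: Mul(3, I, Pow(22, Rational(1, 2))) ≈ Mul(14.071, I)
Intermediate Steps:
Pow(Add(Mul(-13, -17), W), Rational(1, 2)) = Pow(Add(Mul(-13, -17), -419), Rational(1, 2)) = Pow(Add(221, -419), Rational(1, 2)) = Pow(-198, Rational(1, 2)) = Mul(3, I, Pow(22, Rational(1, 2)))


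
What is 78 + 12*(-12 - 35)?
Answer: -486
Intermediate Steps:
78 + 12*(-12 - 35) = 78 + 12*(-47) = 78 - 564 = -486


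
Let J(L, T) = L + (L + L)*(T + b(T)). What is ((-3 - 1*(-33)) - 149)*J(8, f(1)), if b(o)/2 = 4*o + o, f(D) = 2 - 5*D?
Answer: 61880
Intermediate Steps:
b(o) = 10*o (b(o) = 2*(4*o + o) = 2*(5*o) = 10*o)
J(L, T) = L + 22*L*T (J(L, T) = L + (L + L)*(T + 10*T) = L + (2*L)*(11*T) = L + 22*L*T)
((-3 - 1*(-33)) - 149)*J(8, f(1)) = ((-3 - 1*(-33)) - 149)*(8*(1 + 22*(2 - 5*1))) = ((-3 + 33) - 149)*(8*(1 + 22*(2 - 5))) = (30 - 149)*(8*(1 + 22*(-3))) = -952*(1 - 66) = -952*(-65) = -119*(-520) = 61880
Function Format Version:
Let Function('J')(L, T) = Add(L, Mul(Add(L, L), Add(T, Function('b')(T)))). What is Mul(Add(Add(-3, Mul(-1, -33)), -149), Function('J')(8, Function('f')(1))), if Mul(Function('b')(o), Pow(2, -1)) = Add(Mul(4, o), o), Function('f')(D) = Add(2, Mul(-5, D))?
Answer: 61880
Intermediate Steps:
Function('b')(o) = Mul(10, o) (Function('b')(o) = Mul(2, Add(Mul(4, o), o)) = Mul(2, Mul(5, o)) = Mul(10, o))
Function('J')(L, T) = Add(L, Mul(22, L, T)) (Function('J')(L, T) = Add(L, Mul(Add(L, L), Add(T, Mul(10, T)))) = Add(L, Mul(Mul(2, L), Mul(11, T))) = Add(L, Mul(22, L, T)))
Mul(Add(Add(-3, Mul(-1, -33)), -149), Function('J')(8, Function('f')(1))) = Mul(Add(Add(-3, Mul(-1, -33)), -149), Mul(8, Add(1, Mul(22, Add(2, Mul(-5, 1)))))) = Mul(Add(Add(-3, 33), -149), Mul(8, Add(1, Mul(22, Add(2, -5))))) = Mul(Add(30, -149), Mul(8, Add(1, Mul(22, -3)))) = Mul(-119, Mul(8, Add(1, -66))) = Mul(-119, Mul(8, -65)) = Mul(-119, -520) = 61880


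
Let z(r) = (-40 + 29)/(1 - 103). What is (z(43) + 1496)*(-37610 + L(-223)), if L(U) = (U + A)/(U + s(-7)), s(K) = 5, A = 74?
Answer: -1251166207093/22236 ≈ -5.6268e+7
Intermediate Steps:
z(r) = 11/102 (z(r) = -11/(-102) = -11*(-1/102) = 11/102)
L(U) = (74 + U)/(5 + U) (L(U) = (U + 74)/(U + 5) = (74 + U)/(5 + U))
(z(43) + 1496)*(-37610 + L(-223)) = (11/102 + 1496)*(-37610 + (74 - 223)/(5 - 223)) = 152603*(-37610 - 149/(-218))/102 = 152603*(-37610 - 1/218*(-149))/102 = 152603*(-37610 + 149/218)/102 = (152603/102)*(-8198831/218) = -1251166207093/22236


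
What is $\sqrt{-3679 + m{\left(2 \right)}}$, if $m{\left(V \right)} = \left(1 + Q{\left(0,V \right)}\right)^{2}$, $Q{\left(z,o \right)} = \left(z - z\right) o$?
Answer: $i \sqrt{3678} \approx 60.646 i$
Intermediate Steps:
$Q{\left(z,o \right)} = 0$ ($Q{\left(z,o \right)} = 0 o = 0$)
$m{\left(V \right)} = 1$ ($m{\left(V \right)} = \left(1 + 0\right)^{2} = 1^{2} = 1$)
$\sqrt{-3679 + m{\left(2 \right)}} = \sqrt{-3679 + 1} = \sqrt{-3678} = i \sqrt{3678}$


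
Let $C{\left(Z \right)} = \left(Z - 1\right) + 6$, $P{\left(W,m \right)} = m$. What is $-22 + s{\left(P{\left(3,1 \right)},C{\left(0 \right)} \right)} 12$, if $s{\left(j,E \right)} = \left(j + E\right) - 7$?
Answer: $-34$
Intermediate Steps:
$C{\left(Z \right)} = 5 + Z$ ($C{\left(Z \right)} = \left(-1 + Z\right) + 6 = 5 + Z$)
$s{\left(j,E \right)} = -7 + E + j$ ($s{\left(j,E \right)} = \left(E + j\right) - 7 = -7 + E + j$)
$-22 + s{\left(P{\left(3,1 \right)},C{\left(0 \right)} \right)} 12 = -22 + \left(-7 + \left(5 + 0\right) + 1\right) 12 = -22 + \left(-7 + 5 + 1\right) 12 = -22 - 12 = -34$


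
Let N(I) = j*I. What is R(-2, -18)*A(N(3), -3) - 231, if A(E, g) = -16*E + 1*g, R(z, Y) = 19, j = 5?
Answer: -4848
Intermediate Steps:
N(I) = 5*I
A(E, g) = g - 16*E (A(E, g) = -16*E + g = g - 16*E)
R(-2, -18)*A(N(3), -3) - 231 = 19*(-3 - 80*3) - 231 = 19*(-3 - 16*15) - 231 = 19*(-3 - 240) - 231 = 19*(-243) - 231 = -4617 - 231 = -4848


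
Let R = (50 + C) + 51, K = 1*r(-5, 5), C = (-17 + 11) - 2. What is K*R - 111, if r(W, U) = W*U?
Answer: -2436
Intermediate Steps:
r(W, U) = U*W
C = -8 (C = -6 - 2 = -8)
K = -25 (K = 1*(5*(-5)) = 1*(-25) = -25)
R = 93 (R = (50 - 8) + 51 = 42 + 51 = 93)
K*R - 111 = -25*93 - 111 = -2325 - 111 = -2436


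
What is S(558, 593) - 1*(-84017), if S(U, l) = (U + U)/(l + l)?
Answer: 49822639/593 ≈ 84018.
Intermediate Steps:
S(U, l) = U/l (S(U, l) = (2*U)/((2*l)) = (2*U)*(1/(2*l)) = U/l)
S(558, 593) - 1*(-84017) = 558/593 - 1*(-84017) = 558*(1/593) + 84017 = 558/593 + 84017 = 49822639/593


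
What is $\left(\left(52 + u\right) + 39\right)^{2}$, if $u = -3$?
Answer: $7744$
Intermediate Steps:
$\left(\left(52 + u\right) + 39\right)^{2} = \left(\left(52 - 3\right) + 39\right)^{2} = \left(49 + 39\right)^{2} = 88^{2} = 7744$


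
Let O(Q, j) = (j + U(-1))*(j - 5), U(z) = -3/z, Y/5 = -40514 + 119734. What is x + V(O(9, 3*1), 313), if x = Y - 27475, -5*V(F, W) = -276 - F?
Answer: 1843389/5 ≈ 3.6868e+5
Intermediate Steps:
Y = 396100 (Y = 5*(-40514 + 119734) = 5*79220 = 396100)
O(Q, j) = (-5 + j)*(3 + j) (O(Q, j) = (j - 3/(-1))*(j - 5) = (j - 3*(-1))*(-5 + j) = (j + 3)*(-5 + j) = (3 + j)*(-5 + j) = (-5 + j)*(3 + j))
V(F, W) = 276/5 + F/5 (V(F, W) = -(-276 - F)/5 = 276/5 + F/5)
x = 368625 (x = 396100 - 27475 = 368625)
x + V(O(9, 3*1), 313) = 368625 + (276/5 + (-15 + (3*1)² - 6)/5) = 368625 + (276/5 + (-15 + 3² - 2*3)/5) = 368625 + (276/5 + (-15 + 9 - 6)/5) = 368625 + (276/5 + (⅕)*(-12)) = 368625 + (276/5 - 12/5) = 368625 + 264/5 = 1843389/5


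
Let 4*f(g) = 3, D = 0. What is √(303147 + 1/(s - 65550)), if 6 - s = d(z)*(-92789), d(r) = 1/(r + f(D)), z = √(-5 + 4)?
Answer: √(46607072752596678944026041 + 2301048466082132*I)/12399360194 ≈ 550.59 + 1.3592e-8*I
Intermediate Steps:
f(g) = ¾ (f(g) = (¼)*3 = ¾)
z = I (z = √(-1) = I ≈ 1.0*I)
d(r) = 1/(¾ + r) (d(r) = 1/(r + ¾) = 1/(¾ + r))
s = 6 + 371156*(3 - 4*I)/25 (s = 6 - 4/(3 + 4*I)*(-92789) = 6 - 4*((3 - 4*I)/25)*(-92789) = 6 - 4*(3 - 4*I)/25*(-92789) = 6 - (-371156)*(3 - 4*I)/25 = 6 + 371156*(3 - 4*I)/25 ≈ 44545.0 - 59385.0*I)
√(303147 + 1/(s - 65550)) = √(303147 + 1/((1113618/25 - 1484624*I/25) - 65550)) = √(303147 + 1/(-525132/25 - 1484624*I/25)) = √(303147 + 25*(-525132/25 + 1484624*I/25)/99194881552)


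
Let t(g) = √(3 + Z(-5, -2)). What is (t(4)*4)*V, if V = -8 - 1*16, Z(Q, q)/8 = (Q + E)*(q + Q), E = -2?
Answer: -96*√395 ≈ -1908.0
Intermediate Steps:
Z(Q, q) = 8*(-2 + Q)*(Q + q) (Z(Q, q) = 8*((Q - 2)*(q + Q)) = 8*((-2 + Q)*(Q + q)) = 8*(-2 + Q)*(Q + q))
V = -24 (V = -8 - 16 = -24)
t(g) = √395 (t(g) = √(3 + (-16*(-5) - 16*(-2) + 8*(-5)² + 8*(-5)*(-2))) = √(3 + (80 + 32 + 8*25 + 80)) = √(3 + (80 + 32 + 200 + 80)) = √(3 + 392) = √395)
(t(4)*4)*V = (√395*4)*(-24) = (4*√395)*(-24) = -96*√395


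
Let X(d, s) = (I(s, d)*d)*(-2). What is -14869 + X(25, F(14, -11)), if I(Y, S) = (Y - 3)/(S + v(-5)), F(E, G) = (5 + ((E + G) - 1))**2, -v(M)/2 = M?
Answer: -104543/7 ≈ -14935.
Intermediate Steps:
v(M) = -2*M
F(E, G) = (4 + E + G)**2 (F(E, G) = (5 + (-1 + E + G))**2 = (4 + E + G)**2)
I(Y, S) = (-3 + Y)/(10 + S) (I(Y, S) = (Y - 3)/(S - 2*(-5)) = (-3 + Y)/(S + 10) = (-3 + Y)/(10 + S))
X(d, s) = -2*d*(-3 + s)/(10 + d) (X(d, s) = (((-3 + s)/(10 + d))*d)*(-2) = (d*(-3 + s)/(10 + d))*(-2) = -2*d*(-3 + s)/(10 + d))
-14869 + X(25, F(14, -11)) = -14869 + 2*25*(3 - (4 + 14 - 11)**2)/(10 + 25) = -14869 + 2*25*(3 - 1*7**2)/35 = -14869 + 2*25*(1/35)*(3 - 1*49) = -14869 + 2*25*(1/35)*(3 - 49) = -14869 + 2*25*(1/35)*(-46) = -14869 - 460/7 = -104543/7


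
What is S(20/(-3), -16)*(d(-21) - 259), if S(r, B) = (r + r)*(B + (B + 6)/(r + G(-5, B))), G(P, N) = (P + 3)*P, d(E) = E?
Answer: -212800/3 ≈ -70933.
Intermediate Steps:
G(P, N) = P*(3 + P) (G(P, N) = (3 + P)*P = P*(3 + P))
S(r, B) = 2*r*(B + (6 + B)/(10 + r)) (S(r, B) = (r + r)*(B + (B + 6)/(r - 5*(3 - 5))) = (2*r)*(B + (6 + B)/(r - 5*(-2))) = (2*r)*(B + (6 + B)/(r + 10)) = (2*r)*(B + (6 + B)/(10 + r)) = 2*r*(B + (6 + B)/(10 + r)))
S(20/(-3), -16)*(d(-21) - 259) = (2*(20/(-3))*(6 + 11*(-16) - 320/(-3))/(10 + 20/(-3)))*(-21 - 259) = (2*(20*(-1/3))*(6 - 176 - 320*(-1)/3)/(10 + 20*(-1/3)))*(-280) = (2*(-20/3)*(6 - 176 - 16*(-20/3))/(10 - 20/3))*(-280) = (2*(-20/3)*(6 - 176 + 320/3)/(10/3))*(-280) = (2*(-20/3)*(3/10)*(-190/3))*(-280) = (760/3)*(-280) = -212800/3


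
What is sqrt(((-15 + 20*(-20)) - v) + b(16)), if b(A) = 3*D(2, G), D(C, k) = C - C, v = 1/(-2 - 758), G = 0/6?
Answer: I*sqrt(59925810)/380 ≈ 20.372*I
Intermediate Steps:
G = 0 (G = 0*(1/6) = 0)
v = -1/760 (v = 1/(-760) = -1/760 ≈ -0.0013158)
D(C, k) = 0
b(A) = 0 (b(A) = 3*0 = 0)
sqrt(((-15 + 20*(-20)) - v) + b(16)) = sqrt(((-15 + 20*(-20)) - 1*(-1/760)) + 0) = sqrt(((-15 - 400) + 1/760) + 0) = sqrt((-415 + 1/760) + 0) = sqrt(-315399/760 + 0) = sqrt(-315399/760) = I*sqrt(59925810)/380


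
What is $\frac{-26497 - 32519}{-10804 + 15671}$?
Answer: $- \frac{59016}{4867} \approx -12.126$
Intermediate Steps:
$\frac{-26497 - 32519}{-10804 + 15671} = - \frac{59016}{4867}$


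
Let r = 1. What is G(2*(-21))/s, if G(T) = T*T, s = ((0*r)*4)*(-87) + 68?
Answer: 441/17 ≈ 25.941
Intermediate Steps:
s = 68 (s = ((0*1)*4)*(-87) + 68 = (0*4)*(-87) + 68 = 0*(-87) + 68 = 0 + 68 = 68)
G(T) = T²
G(2*(-21))/s = (2*(-21))²/68 = (-42)²*(1/68) = 1764*(1/68) = 441/17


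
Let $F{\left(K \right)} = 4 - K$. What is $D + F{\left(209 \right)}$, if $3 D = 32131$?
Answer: $\frac{31516}{3} \approx 10505.0$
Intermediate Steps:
$D = \frac{32131}{3}$ ($D = \frac{1}{3} \cdot 32131 = \frac{32131}{3} \approx 10710.0$)
$D + F{\left(209 \right)} = \frac{32131}{3} + \left(4 - 209\right) = \frac{32131}{3} - 205 = \frac{31516}{3}$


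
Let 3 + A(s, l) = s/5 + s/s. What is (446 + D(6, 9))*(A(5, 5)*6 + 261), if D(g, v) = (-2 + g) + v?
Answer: 117045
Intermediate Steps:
D(g, v) = -2 + g + v
A(s, l) = -2 + s/5 (A(s, l) = -3 + (s/5 + s/s) = -3 + (s*(1/5) + 1) = -3 + (s/5 + 1) = -3 + (1 + s/5) = -2 + s/5)
(446 + D(6, 9))*(A(5, 5)*6 + 261) = (446 + (-2 + 6 + 9))*((-2 + (1/5)*5)*6 + 261) = (446 + 13)*((-2 + 1)*6 + 261) = 459*(-1*6 + 261) = 459*(-6 + 261) = 459*255 = 117045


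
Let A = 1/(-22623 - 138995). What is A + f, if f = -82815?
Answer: -13384394671/161618 ≈ -82815.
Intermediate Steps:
A = -1/161618 (A = 1/(-161618) = -1/161618 ≈ -6.1874e-6)
A + f = -1/161618 - 82815 = -13384394671/161618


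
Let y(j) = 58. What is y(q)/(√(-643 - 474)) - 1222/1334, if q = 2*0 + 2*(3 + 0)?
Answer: -611/667 - 58*I*√1117/1117 ≈ -0.91604 - 1.7354*I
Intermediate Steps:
q = 6 (q = 0 + 2*3 = 0 + 6 = 6)
y(q)/(√(-643 - 474)) - 1222/1334 = 58/(√(-643 - 474)) - 1222/1334 = 58/(√(-1117)) - 1222*1/1334 = 58/((I*√1117)) - 611/667 = 58*(-I*√1117/1117) - 611/667 = -58*I*√1117/1117 - 611/667 = -611/667 - 58*I*√1117/1117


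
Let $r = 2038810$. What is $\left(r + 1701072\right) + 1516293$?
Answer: $5256175$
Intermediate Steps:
$\left(r + 1701072\right) + 1516293 = \left(2038810 + 1701072\right) + 1516293 = 3739882 + 1516293 = 5256175$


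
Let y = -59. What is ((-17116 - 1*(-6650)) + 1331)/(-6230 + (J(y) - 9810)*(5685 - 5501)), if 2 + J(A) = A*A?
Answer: 1015/130126 ≈ 0.0078001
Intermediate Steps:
J(A) = -2 + A² (J(A) = -2 + A*A = -2 + A²)
((-17116 - 1*(-6650)) + 1331)/(-6230 + (J(y) - 9810)*(5685 - 5501)) = ((-17116 - 1*(-6650)) + 1331)/(-6230 + ((-2 + (-59)²) - 9810)*(5685 - 5501)) = ((-17116 + 6650) + 1331)/(-6230 + ((-2 + 3481) - 9810)*184) = (-10466 + 1331)/(-6230 + (3479 - 9810)*184) = -9135/(-6230 - 6331*184) = -9135/(-6230 - 1164904) = -9135/(-1171134) = -9135*(-1/1171134) = 1015/130126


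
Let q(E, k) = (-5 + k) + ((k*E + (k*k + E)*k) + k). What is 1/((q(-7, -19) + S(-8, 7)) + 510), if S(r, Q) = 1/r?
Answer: -8/49009 ≈ -0.00016324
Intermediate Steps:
q(E, k) = -5 + 2*k + E*k + k*(E + k²) (q(E, k) = (-5 + k) + ((E*k + (k² + E)*k) + k) = (-5 + k) + ((E*k + (E + k²)*k) + k) = (-5 + k) + ((E*k + k*(E + k²)) + k) = (-5 + k) + (k + E*k + k*(E + k²)) = -5 + 2*k + E*k + k*(E + k²))
1/((q(-7, -19) + S(-8, 7)) + 510) = 1/(((-5 + (-19)³ + 2*(-19) + 2*(-7)*(-19)) + 1/(-8)) + 510) = 1/(((-5 - 6859 - 38 + 266) - ⅛) + 510) = 1/((-6636 - ⅛) + 510) = 1/(-53089/8 + 510) = 1/(-49009/8) = -8/49009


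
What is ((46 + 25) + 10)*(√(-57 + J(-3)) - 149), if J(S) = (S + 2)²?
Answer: -12069 + 162*I*√14 ≈ -12069.0 + 606.15*I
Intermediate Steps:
J(S) = (2 + S)²
((46 + 25) + 10)*(√(-57 + J(-3)) - 149) = ((46 + 25) + 10)*(√(-57 + (2 - 3)²) - 149) = (71 + 10)*(√(-57 + (-1)²) - 149) = 81*(√(-57 + 1) - 149) = 81*(√(-56) - 149) = 81*(2*I*√14 - 149) = 81*(-149 + 2*I*√14) = -12069 + 162*I*√14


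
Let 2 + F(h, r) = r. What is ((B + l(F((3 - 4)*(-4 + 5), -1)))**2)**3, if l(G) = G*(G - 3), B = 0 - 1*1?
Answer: 24137569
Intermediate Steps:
F(h, r) = -2 + r
B = -1 (B = 0 - 1 = -1)
l(G) = G*(-3 + G)
((B + l(F((3 - 4)*(-4 + 5), -1)))**2)**3 = ((-1 + (-2 - 1)*(-3 + (-2 - 1)))**2)**3 = ((-1 - 3*(-3 - 3))**2)**3 = ((-1 - 3*(-6))**2)**3 = ((-1 + 18)**2)**3 = (17**2)**3 = 289**3 = 24137569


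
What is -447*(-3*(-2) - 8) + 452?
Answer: 1346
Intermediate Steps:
-447*(-3*(-2) - 8) + 452 = -447*(6 - 8) + 452 = -447*(-2) + 452 = 894 + 452 = 1346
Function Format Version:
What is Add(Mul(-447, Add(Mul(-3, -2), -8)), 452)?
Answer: 1346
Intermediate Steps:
Add(Mul(-447, Add(Mul(-3, -2), -8)), 452) = Add(Mul(-447, Add(6, -8)), 452) = Add(Mul(-447, -2), 452) = Add(894, 452) = 1346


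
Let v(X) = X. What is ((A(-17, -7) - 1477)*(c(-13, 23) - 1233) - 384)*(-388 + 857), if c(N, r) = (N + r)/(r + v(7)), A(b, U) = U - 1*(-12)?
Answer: 2552440576/3 ≈ 8.5081e+8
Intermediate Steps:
A(b, U) = 12 + U (A(b, U) = U + 12 = 12 + U)
c(N, r) = (N + r)/(7 + r) (c(N, r) = (N + r)/(r + 7) = (N + r)/(7 + r))
((A(-17, -7) - 1477)*(c(-13, 23) - 1233) - 384)*(-388 + 857) = (((12 - 7) - 1477)*((-13 + 23)/(7 + 23) - 1233) - 384)*(-388 + 857) = ((5 - 1477)*(10/30 - 1233) - 384)*469 = (-1472*((1/30)*10 - 1233) - 384)*469 = (-1472*(1/3 - 1233) - 384)*469 = (-1472*(-3698/3) - 384)*469 = (5443456/3 - 384)*469 = (5442304/3)*469 = 2552440576/3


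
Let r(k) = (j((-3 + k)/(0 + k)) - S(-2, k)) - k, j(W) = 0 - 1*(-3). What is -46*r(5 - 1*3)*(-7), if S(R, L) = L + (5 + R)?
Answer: -1288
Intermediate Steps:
S(R, L) = 5 + L + R
j(W) = 3 (j(W) = 0 + 3 = 3)
r(k) = -2*k (r(k) = (3 - (5 + k - 2)) - k = (3 - (3 + k)) - k = (3 + (-3 - k)) - k = -k - k = -2*k)
-46*r(5 - 1*3)*(-7) = -(-92)*(5 - 1*3)*(-7) = -(-92)*(5 - 3)*(-7) = -(-92)*2*(-7) = -46*(-4)*(-7) = 184*(-7) = -1288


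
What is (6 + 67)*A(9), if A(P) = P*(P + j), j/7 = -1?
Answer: 1314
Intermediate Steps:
j = -7 (j = 7*(-1) = -7)
A(P) = P*(-7 + P) (A(P) = P*(P - 7) = P*(-7 + P))
(6 + 67)*A(9) = (6 + 67)*(9*(-7 + 9)) = 73*(9*2) = 73*18 = 1314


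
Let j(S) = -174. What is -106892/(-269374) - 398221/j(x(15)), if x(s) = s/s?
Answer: 53644491431/23435538 ≈ 2289.0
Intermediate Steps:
x(s) = 1
-106892/(-269374) - 398221/j(x(15)) = -106892/(-269374) - 398221/(-174) = -106892*(-1/269374) - 398221*(-1/174) = 53446/134687 + 398221/174 = 53644491431/23435538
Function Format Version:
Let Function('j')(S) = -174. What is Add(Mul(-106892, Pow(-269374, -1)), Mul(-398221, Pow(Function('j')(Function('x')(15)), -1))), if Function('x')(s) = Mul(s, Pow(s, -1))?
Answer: Rational(53644491431, 23435538) ≈ 2289.0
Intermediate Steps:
Function('x')(s) = 1
Add(Mul(-106892, Pow(-269374, -1)), Mul(-398221, Pow(Function('j')(Function('x')(15)), -1))) = Add(Mul(-106892, Pow(-269374, -1)), Mul(-398221, Pow(-174, -1))) = Add(Mul(-106892, Rational(-1, 269374)), Mul(-398221, Rational(-1, 174))) = Add(Rational(53446, 134687), Rational(398221, 174)) = Rational(53644491431, 23435538)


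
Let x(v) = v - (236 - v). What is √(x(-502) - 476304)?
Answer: 2*I*√119386 ≈ 691.05*I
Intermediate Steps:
x(v) = -236 + 2*v (x(v) = v + (-236 + v) = -236 + 2*v)
√(x(-502) - 476304) = √((-236 + 2*(-502)) - 476304) = √((-236 - 1004) - 476304) = √(-1240 - 476304) = √(-477544) = 2*I*√119386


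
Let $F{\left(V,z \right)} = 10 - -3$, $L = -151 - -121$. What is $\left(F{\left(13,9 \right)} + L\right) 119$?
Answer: $-2023$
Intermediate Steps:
$L = -30$ ($L = -151 + 121 = -30$)
$F{\left(V,z \right)} = 13$ ($F{\left(V,z \right)} = 10 + 3 = 13$)
$\left(F{\left(13,9 \right)} + L\right) 119 = \left(13 - 30\right) 119 = \left(-17\right) 119 = -2023$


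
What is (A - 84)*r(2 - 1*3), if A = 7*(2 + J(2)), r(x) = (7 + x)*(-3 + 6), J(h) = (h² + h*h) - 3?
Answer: -630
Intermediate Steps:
J(h) = -3 + 2*h² (J(h) = (h² + h²) - 3 = 2*h² - 3 = -3 + 2*h²)
r(x) = 21 + 3*x (r(x) = (7 + x)*3 = 21 + 3*x)
A = 49 (A = 7*(2 + (-3 + 2*2²)) = 7*(2 + (-3 + 2*4)) = 7*(2 + (-3 + 8)) = 7*(2 + 5) = 7*7 = 49)
(A - 84)*r(2 - 1*3) = (49 - 84)*(21 + 3*(2 - 1*3)) = -35*(21 + 3*(2 - 3)) = -35*(21 + 3*(-1)) = -35*(21 - 3) = -35*18 = -630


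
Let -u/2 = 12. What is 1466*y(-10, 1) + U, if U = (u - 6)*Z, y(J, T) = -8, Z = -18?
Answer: -11188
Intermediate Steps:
u = -24 (u = -2*12 = -24)
U = 540 (U = (-24 - 6)*(-18) = -30*(-18) = 540)
1466*y(-10, 1) + U = 1466*(-8) + 540 = -11728 + 540 = -11188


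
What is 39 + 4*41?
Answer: 203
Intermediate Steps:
39 + 4*41 = 39 + 164 = 203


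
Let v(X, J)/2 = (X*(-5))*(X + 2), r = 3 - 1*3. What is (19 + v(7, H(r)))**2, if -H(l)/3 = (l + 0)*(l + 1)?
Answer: 373321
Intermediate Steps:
r = 0 (r = 3 - 3 = 0)
H(l) = -3*l*(1 + l) (H(l) = -3*(l + 0)*(l + 1) = -3*l*(1 + l))
v(X, J) = -10*X*(2 + X) (v(X, J) = 2*((X*(-5))*(X + 2)) = 2*((-5*X)*(2 + X)) = 2*(-5*X*(2 + X)) = -10*X*(2 + X))
(19 + v(7, H(r)))**2 = (19 - 10*7*(2 + 7))**2 = (19 - 10*7*9)**2 = (19 - 630)**2 = (-611)**2 = 373321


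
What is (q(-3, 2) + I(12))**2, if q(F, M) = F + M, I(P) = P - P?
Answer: 1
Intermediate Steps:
I(P) = 0
(q(-3, 2) + I(12))**2 = ((-3 + 2) + 0)**2 = (-1 + 0)**2 = (-1)**2 = 1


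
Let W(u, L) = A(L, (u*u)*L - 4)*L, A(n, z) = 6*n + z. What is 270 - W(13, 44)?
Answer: -338354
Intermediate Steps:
A(n, z) = z + 6*n
W(u, L) = L*(-4 + 6*L + L*u**2) (W(u, L) = (((u*u)*L - 4) + 6*L)*L = ((u**2*L - 4) + 6*L)*L = ((L*u**2 - 4) + 6*L)*L = ((-4 + L*u**2) + 6*L)*L = (-4 + 6*L + L*u**2)*L = L*(-4 + 6*L + L*u**2))
270 - W(13, 44) = 270 - 44*(-4 + 6*44 + 44*13**2) = 270 - 44*(-4 + 264 + 44*169) = 270 - 44*(-4 + 264 + 7436) = 270 - 44*7696 = 270 - 1*338624 = 270 - 338624 = -338354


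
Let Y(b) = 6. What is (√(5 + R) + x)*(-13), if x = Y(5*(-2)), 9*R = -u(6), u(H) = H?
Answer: -78 - 13*√39/3 ≈ -105.06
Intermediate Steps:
R = -⅔ (R = (-1*6)/9 = (⅑)*(-6) = -⅔ ≈ -0.66667)
x = 6
(√(5 + R) + x)*(-13) = (√(5 - ⅔) + 6)*(-13) = (√(13/3) + 6)*(-13) = (√39/3 + 6)*(-13) = (6 + √39/3)*(-13) = -78 - 13*√39/3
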